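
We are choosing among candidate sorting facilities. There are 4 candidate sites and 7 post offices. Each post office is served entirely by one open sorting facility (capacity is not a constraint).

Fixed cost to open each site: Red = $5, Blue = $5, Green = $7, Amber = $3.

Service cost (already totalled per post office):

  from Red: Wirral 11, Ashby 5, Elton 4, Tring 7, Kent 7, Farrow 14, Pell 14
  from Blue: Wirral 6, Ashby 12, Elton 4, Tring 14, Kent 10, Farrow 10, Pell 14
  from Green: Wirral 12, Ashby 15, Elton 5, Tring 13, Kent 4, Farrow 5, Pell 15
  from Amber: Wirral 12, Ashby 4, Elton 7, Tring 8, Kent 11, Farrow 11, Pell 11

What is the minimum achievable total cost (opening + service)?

Minimum total cost: 57

For any fixed open set, each post office goes to its cheapest open site; total = fixed + service.
{Blue, Green, Amber}: Wirral→Blue 6, Ashby→Amber 4, Elton→Blue 4, Tring→Amber 8, Kent→Green 4, Farrow→Green 5, Pell→Amber 11. Service 42; fixed 15; total 57.
{Green, Amber}: service 49 + fixed 10 = 59
{Red, Blue, Green, Amber}: Wirral→Blue 6, Ashby→Amber 4, Elton→Red 4, Tring→Red 7, Kent→Green 4, Farrow→Green 5, Pell→Amber 11. Service 41; fixed 20; total 61.
{Amber}: Wirral→Amber 12, Ashby→Amber 4, Elton→Amber 7, Tring→Amber 8, Kent→Amber 11, Farrow→Amber 11, Pell→Amber 11. Service 64; fixed 3; total 67.
No other subset beats 57.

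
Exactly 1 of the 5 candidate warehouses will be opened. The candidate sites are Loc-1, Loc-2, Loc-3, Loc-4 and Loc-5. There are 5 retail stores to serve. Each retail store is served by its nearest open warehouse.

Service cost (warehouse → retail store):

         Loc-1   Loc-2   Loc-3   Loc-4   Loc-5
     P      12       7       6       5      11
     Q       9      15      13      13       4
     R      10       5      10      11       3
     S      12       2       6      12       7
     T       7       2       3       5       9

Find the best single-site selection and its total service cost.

Choose Loc-2 only; total service cost 31.

With exactly 1 open, each retail store uses its cheapest among the chosen.
{Loc-2}: P→Loc-2 7, Q→Loc-2 15, R→Loc-2 5, S→Loc-2 2, T→Loc-2 2. Service cost 31.
{Loc-5}: service cost 34
{Loc-3}: service cost 38
Among all 5 size-1 choices, {Loc-2} is lowest.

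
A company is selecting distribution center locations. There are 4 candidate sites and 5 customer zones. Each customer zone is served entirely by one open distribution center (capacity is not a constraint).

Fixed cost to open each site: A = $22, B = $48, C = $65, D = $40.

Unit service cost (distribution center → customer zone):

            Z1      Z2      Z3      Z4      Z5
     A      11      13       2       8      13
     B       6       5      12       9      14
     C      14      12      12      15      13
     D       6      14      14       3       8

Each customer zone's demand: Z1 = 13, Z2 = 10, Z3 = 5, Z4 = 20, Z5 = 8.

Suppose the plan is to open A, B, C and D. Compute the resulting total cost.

Total cost: 437

Each customer zone is assigned to its cheapest site among the open ones.
{A, B, C, D}: Z1→B 6·13=78, Z2→B 5·10=50, Z3→A 2·5=10, Z4→D 3·20=60, Z5→D 8·8=64. Service 262; fixed 175; total 437.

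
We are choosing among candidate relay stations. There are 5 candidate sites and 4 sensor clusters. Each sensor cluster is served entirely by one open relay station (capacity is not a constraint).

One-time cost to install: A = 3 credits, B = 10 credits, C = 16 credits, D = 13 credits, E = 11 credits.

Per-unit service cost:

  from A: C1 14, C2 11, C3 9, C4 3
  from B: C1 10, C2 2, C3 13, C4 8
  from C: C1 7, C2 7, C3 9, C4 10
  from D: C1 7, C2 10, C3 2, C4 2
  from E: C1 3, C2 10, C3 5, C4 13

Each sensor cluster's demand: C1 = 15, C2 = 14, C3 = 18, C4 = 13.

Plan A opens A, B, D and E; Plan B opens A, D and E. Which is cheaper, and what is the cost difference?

Plan A: {A, B, D, E}: C1→E 3·15=45, C2→B 2·14=28, C3→D 2·18=36, C4→D 2·13=26. Service 135; fixed 37; total 172.
Plan B: {A, D, E}: C1→E 3·15=45, C2→D 10·14=140, C3→D 2·18=36, C4→D 2·13=26. Service 247; fixed 27; total 274.
Difference: |172 − 274| = 102.

Plan A is cheaper by 102.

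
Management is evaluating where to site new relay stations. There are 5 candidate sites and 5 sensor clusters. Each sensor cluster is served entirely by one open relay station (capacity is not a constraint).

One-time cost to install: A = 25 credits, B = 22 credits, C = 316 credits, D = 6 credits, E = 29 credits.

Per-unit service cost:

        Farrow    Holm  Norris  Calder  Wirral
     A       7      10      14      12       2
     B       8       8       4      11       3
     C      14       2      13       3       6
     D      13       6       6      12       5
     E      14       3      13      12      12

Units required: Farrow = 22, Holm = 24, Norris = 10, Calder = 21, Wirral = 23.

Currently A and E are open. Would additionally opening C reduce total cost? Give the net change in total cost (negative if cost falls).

Current service cost with {A, E}: 654.
Adding C: each sensor cluster re-picks its cheapest; new service cost 441, saving 213.
Extra fixed cost: 316. Net change = 316 − 213 = 103.
(Totals: 708 → 811.)

No — net change +103 (cost rises by 103).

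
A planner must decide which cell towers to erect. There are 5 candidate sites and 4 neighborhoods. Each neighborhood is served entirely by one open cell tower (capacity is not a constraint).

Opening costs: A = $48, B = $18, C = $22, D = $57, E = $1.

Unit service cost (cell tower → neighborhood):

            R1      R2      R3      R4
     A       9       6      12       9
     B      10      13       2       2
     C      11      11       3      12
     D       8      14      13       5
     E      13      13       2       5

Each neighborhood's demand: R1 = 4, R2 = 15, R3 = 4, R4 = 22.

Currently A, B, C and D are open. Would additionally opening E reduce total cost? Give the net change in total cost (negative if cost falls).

Current service cost with {A, B, C, D}: 174.
Adding E: each neighborhood re-picks its cheapest; new service cost 174, saving 0.
Extra fixed cost: 1. Net change = 1 − 0 = 1.
(Totals: 319 → 320.)

No — net change +1 (cost rises by 1).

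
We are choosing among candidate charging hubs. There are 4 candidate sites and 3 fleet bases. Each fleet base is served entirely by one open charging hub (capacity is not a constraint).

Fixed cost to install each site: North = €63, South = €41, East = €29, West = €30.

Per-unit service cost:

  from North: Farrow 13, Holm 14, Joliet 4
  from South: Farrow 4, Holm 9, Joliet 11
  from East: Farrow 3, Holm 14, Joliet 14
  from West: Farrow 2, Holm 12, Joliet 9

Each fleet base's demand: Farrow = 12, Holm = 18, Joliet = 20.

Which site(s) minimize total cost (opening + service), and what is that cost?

Open North and South; minimum total cost 394.

For any fixed open set, each fleet base goes to its cheapest open site; total = fixed + service.
{North, South}: Farrow→South 4·12=48, Holm→South 9·18=162, Joliet→North 4·20=80. Service 290; fixed 104; total 394.
{North, South, West}: Farrow→West 2·12=24, Holm→South 9·18=162, Joliet→North 4·20=80. Service 266; fixed 134; total 400.
{North, South, East}: Farrow→East 3·12=36, Holm→South 9·18=162, Joliet→North 4·20=80. Service 278; fixed 133; total 411.
{North, South, East, West}: service 266 + fixed 163 = 429
No other subset beats 394.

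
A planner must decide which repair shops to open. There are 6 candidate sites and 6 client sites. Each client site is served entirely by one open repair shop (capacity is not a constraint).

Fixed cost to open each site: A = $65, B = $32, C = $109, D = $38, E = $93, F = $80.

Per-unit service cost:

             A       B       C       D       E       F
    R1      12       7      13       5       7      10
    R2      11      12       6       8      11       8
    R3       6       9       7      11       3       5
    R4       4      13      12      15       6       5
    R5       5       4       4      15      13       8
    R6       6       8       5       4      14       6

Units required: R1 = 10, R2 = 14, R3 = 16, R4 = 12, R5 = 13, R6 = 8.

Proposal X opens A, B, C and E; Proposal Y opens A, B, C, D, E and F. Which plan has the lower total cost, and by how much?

Proposal X: {A, B, C, E}: R1→B 7·10=70, R2→C 6·14=84, R3→E 3·16=48, R4→A 4·12=48, R5→B 4·13=52, R6→C 5·8=40. Service 342; fixed 299; total 641.
Proposal Y: {A, B, C, D, E, F}: R1→D 5·10=50, R2→C 6·14=84, R3→E 3·16=48, R4→A 4·12=48, R5→B 4·13=52, R6→D 4·8=32. Service 314; fixed 417; total 731.
Difference: |641 − 731| = 90.

Proposal X is cheaper by 90.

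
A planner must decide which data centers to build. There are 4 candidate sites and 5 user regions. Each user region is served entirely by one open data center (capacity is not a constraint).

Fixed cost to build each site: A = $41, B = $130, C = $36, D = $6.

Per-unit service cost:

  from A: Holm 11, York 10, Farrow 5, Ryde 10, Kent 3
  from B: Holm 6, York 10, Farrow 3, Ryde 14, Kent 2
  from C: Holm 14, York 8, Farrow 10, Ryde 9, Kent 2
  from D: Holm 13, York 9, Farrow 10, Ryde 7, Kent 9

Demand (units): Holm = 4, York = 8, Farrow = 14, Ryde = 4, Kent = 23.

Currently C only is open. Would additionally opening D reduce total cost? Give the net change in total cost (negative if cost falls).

Yes — net change −6 (cost falls by 6).

Current service cost with {C}: 342.
Adding D: each user region re-picks its cheapest; new service cost 330, saving 12.
Extra fixed cost: 6. Net change = 6 − 12 = -6.
(Totals: 378 → 372.)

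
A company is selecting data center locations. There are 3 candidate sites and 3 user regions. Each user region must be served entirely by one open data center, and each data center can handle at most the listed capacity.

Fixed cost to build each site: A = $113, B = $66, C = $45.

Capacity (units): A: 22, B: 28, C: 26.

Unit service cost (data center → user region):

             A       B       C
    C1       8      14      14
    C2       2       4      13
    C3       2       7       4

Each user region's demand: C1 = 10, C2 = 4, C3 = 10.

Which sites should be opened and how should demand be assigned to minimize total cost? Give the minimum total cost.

Minimum total cost: 277

Open {C}: C1→C 14·10=140, C2→C 13·4=52, C3→C 4·10=40.
Loads: C carries 24/26. Service 232; fixed 45; total 277.
Next best feasible plan costs 286.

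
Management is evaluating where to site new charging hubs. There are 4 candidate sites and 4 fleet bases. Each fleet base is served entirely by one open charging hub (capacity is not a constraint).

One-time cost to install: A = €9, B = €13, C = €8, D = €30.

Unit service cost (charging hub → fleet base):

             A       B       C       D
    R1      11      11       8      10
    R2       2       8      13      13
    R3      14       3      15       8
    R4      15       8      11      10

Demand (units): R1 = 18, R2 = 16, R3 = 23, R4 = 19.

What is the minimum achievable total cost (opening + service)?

For any fixed open set, each fleet base goes to its cheapest open site; total = fixed + service.
{A, B, C}: R1→C 8·18=144, R2→A 2·16=32, R3→B 3·23=69, R4→B 8·19=152. Service 397; fixed 30; total 427.
{A, B, C, D}: R1→C 8·18=144, R2→A 2·16=32, R3→B 3·23=69, R4→B 8·19=152. Service 397; fixed 60; total 457.
{A, B}: service 451 + fixed 22 = 473
{C}: R1→C 8·18=144, R2→C 13·16=208, R3→C 15·23=345, R4→C 11·19=209. Service 906; fixed 8; total 914.
No other subset beats 427.

Minimum total cost: 427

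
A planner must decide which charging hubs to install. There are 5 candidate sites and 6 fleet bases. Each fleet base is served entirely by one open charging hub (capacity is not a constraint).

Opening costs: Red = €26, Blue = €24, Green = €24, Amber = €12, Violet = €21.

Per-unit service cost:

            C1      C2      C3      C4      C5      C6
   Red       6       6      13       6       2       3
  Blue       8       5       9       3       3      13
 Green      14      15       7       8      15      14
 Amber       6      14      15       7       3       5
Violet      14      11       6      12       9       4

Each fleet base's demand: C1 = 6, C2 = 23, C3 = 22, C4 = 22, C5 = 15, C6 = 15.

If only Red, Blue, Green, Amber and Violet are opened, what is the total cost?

Each fleet base is assigned to its cheapest site among the open ones.
{Red, Blue, Green, Amber, Violet}: C1→Red 6·6=36, C2→Blue 5·23=115, C3→Violet 6·22=132, C4→Blue 3·22=66, C5→Red 2·15=30, C6→Red 3·15=45. Service 424; fixed 107; total 531.

Total cost: 531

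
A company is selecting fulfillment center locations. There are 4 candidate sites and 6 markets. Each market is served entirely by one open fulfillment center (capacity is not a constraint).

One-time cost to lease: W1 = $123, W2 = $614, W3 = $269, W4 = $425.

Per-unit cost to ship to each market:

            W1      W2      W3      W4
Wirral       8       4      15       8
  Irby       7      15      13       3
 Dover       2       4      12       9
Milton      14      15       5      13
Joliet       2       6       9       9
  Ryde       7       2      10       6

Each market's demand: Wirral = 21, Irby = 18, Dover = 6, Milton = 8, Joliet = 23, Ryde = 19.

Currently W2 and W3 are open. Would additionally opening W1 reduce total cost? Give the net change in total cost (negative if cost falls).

Yes — net change −89 (cost falls by 89).

Current service cost with {W2, W3}: 558.
Adding W1: each market re-picks its cheapest; new service cost 346, saving 212.
Extra fixed cost: 123. Net change = 123 − 212 = -89.
(Totals: 1441 → 1352.)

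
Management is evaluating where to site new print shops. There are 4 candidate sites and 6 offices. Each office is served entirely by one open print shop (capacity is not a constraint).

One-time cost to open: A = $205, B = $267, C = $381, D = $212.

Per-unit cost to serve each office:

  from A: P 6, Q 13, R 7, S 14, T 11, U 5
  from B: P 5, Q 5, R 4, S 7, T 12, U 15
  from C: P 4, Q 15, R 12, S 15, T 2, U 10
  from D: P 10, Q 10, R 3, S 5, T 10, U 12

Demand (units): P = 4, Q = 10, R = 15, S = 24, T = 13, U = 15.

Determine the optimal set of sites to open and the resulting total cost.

For any fixed open set, each office goes to its cheapest open site; total = fixed + service.
{D}: P→D 10·4=40, Q→D 10·10=100, R→D 3·15=45, S→D 5·24=120, T→D 10·13=130, U→D 12·15=180. Service 615; fixed 212; total 827.
{A, D}: P→A 6·4=24, Q→D 10·10=100, R→D 3·15=45, S→D 5·24=120, T→D 10·13=130, U→A 5·15=75. Service 494; fixed 417; total 911.
{B}: service 679 + fixed 267 = 946
{A, B, C, D}: service 332 + fixed 1065 = 1397
(All 15 nonempty subsets were checked; D only is lowest.)

Open D only; minimum total cost 827.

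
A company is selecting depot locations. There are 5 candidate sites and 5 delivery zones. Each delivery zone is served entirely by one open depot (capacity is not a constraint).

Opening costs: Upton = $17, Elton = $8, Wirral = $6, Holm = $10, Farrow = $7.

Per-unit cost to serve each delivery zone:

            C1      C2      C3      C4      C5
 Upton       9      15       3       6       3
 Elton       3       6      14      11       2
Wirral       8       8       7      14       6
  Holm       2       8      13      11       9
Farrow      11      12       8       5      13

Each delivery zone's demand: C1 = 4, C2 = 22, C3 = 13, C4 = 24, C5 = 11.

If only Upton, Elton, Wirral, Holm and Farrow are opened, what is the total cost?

Total cost: 369

Each delivery zone is assigned to its cheapest site among the open ones.
{Upton, Elton, Wirral, Holm, Farrow}: C1→Holm 2·4=8, C2→Elton 6·22=132, C3→Upton 3·13=39, C4→Farrow 5·24=120, C5→Elton 2·11=22. Service 321; fixed 48; total 369.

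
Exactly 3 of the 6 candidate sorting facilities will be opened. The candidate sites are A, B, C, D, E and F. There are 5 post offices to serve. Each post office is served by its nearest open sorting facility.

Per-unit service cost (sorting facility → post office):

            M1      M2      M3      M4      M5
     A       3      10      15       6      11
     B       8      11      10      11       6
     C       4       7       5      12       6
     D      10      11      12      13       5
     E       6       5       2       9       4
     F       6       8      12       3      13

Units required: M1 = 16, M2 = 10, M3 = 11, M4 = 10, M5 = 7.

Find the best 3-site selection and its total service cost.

With exactly 3 open, each post office uses its cheapest among the chosen.
{A, E, F}: M1→A 3·16=48, M2→E 5·10=50, M3→E 2·11=22, M4→F 3·10=30, M5→E 4·7=28. Service cost 178.
{C, E, F}: service cost 194
{A, B, E}: service cost 208
Among all 20 size-3 choices, {A, E, F} is lowest.

Choose A, E and F; total service cost 178.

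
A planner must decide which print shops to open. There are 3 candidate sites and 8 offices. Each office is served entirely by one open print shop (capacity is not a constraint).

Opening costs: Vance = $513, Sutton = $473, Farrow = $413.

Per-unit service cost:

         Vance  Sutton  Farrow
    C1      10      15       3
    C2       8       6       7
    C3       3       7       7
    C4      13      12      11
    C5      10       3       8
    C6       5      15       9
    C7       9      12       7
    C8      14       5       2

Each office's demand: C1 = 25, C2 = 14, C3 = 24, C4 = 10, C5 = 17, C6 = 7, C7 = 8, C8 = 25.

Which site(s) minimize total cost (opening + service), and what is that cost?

For any fixed open set, each office goes to its cheapest open site; total = fixed + service.
{Farrow}: C1→Farrow 3·25=75, C2→Farrow 7·14=98, C3→Farrow 7·24=168, C4→Farrow 11·10=110, C5→Farrow 8·17=136, C6→Farrow 9·7=63, C7→Farrow 7·8=56, C8→Farrow 2·25=50. Service 756; fixed 413; total 1169.
{Sutton, Farrow}: C1→Farrow 3·25=75, C2→Sutton 6·14=84, C3→Sutton 7·24=168, C4→Farrow 11·10=110, C5→Sutton 3·17=51, C6→Farrow 9·7=63, C7→Farrow 7·8=56, C8→Farrow 2·25=50. Service 657; fixed 886; total 1543.
{Vance, Farrow}: C1→Farrow 3·25=75, C2→Farrow 7·14=98, C3→Vance 3·24=72, C4→Farrow 11·10=110, C5→Farrow 8·17=136, C6→Vance 5·7=35, C7→Farrow 7·8=56, C8→Farrow 2·25=50. Service 632; fixed 926; total 1558.
{Vance, Sutton, Farrow}: C1→Farrow 3·25=75, C2→Sutton 6·14=84, C3→Vance 3·24=72, C4→Farrow 11·10=110, C5→Sutton 3·17=51, C6→Vance 5·7=35, C7→Farrow 7·8=56, C8→Farrow 2·25=50. Service 533; fixed 1399; total 1932.
No other subset beats 1169.

Open Farrow only; minimum total cost 1169.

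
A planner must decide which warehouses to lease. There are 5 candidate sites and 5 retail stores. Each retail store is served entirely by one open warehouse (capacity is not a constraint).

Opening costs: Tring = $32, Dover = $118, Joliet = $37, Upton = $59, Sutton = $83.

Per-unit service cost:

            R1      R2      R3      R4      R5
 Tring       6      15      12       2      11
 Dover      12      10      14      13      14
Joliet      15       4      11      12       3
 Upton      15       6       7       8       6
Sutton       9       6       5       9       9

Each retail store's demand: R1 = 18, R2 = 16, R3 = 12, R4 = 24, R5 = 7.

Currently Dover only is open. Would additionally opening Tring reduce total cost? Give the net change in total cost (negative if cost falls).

Yes — net change −385 (cost falls by 385).

Current service cost with {Dover}: 954.
Adding Tring: each retail store re-picks its cheapest; new service cost 537, saving 417.
Extra fixed cost: 32. Net change = 32 − 417 = -385.
(Totals: 1072 → 687.)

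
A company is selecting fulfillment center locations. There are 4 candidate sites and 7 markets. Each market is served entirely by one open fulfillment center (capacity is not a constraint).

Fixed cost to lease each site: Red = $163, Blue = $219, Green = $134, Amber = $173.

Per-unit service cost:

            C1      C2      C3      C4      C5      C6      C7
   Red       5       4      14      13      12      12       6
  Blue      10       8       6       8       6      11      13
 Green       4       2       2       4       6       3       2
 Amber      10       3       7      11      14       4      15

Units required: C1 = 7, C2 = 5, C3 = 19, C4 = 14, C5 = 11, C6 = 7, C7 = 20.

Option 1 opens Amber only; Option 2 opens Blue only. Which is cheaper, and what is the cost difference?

Option 1: {Amber}: C1→Amber 10·7=70, C2→Amber 3·5=15, C3→Amber 7·19=133, C4→Amber 11·14=154, C5→Amber 14·11=154, C6→Amber 4·7=28, C7→Amber 15·20=300. Service 854; fixed 173; total 1027.
Option 2: {Blue}: C1→Blue 10·7=70, C2→Blue 8·5=40, C3→Blue 6·19=114, C4→Blue 8·14=112, C5→Blue 6·11=66, C6→Blue 11·7=77, C7→Blue 13·20=260. Service 739; fixed 219; total 958.
Difference: |1027 − 958| = 69.

Option 2 is cheaper by 69.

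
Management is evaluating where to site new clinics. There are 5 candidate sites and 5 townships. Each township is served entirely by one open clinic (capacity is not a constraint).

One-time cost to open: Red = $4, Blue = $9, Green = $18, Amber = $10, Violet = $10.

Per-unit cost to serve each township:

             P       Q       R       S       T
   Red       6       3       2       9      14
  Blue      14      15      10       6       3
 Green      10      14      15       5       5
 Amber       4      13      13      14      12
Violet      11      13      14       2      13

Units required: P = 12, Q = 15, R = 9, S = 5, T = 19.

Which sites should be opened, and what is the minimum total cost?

For any fixed open set, each township goes to its cheapest open site; total = fixed + service.
{Red, Blue, Amber, Violet}: P→Amber 4·12=48, Q→Red 3·15=45, R→Red 2·9=18, S→Violet 2·5=10, T→Blue 3·19=57. Service 178; fixed 33; total 211.
{Red, Blue, Amber}: service 198 + fixed 23 = 221
{Red, Blue, Violet}: P→Red 6·12=72, Q→Red 3·15=45, R→Red 2·9=18, S→Violet 2·5=10, T→Blue 3·19=57. Service 202; fixed 23; total 225.
{Red, Blue, Green, Amber, Violet}: service 178 + fixed 51 = 229
No other subset beats 211.

Open Red, Blue, Amber and Violet; minimum total cost 211.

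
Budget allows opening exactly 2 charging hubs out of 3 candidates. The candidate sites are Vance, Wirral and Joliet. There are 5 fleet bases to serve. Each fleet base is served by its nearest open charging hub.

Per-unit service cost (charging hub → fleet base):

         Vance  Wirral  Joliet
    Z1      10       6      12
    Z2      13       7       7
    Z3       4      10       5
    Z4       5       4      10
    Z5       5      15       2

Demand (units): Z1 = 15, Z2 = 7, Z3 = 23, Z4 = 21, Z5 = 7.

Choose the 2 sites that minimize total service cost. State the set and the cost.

Choose Vance and Wirral; total service cost 350.

With exactly 2 open, each fleet base uses its cheapest among the chosen.
{Vance, Wirral}: Z1→Wirral 6·15=90, Z2→Wirral 7·7=49, Z3→Vance 4·23=92, Z4→Wirral 4·21=84, Z5→Vance 5·7=35. Service cost 350.
{Wirral, Joliet}: service cost 352
{Vance, Joliet}: service cost 410
Among all 3 size-2 choices, {Vance, Wirral} is lowest.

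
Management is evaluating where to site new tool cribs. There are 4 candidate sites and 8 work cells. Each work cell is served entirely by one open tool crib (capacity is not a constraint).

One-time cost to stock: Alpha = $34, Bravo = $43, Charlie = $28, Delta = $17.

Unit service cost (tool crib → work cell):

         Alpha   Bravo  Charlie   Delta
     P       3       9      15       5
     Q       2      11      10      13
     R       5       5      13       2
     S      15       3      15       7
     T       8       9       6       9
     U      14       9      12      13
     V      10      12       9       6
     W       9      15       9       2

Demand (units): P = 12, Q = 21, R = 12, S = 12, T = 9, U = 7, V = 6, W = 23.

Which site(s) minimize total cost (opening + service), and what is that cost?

For any fixed open set, each work cell goes to its cheapest open site; total = fixed + service.
{Alpha, Bravo, Delta}: P→Alpha 3·12=36, Q→Alpha 2·21=42, R→Delta 2·12=24, S→Bravo 3·12=36, T→Alpha 8·9=72, U→Bravo 9·7=63, V→Delta 6·6=36, W→Delta 2·23=46. Service 355; fixed 94; total 449.
{Alpha, Bravo, Charlie, Delta}: service 337 + fixed 122 = 459
{Alpha, Delta}: service 431 + fixed 51 = 482
{Delta}: service 695 + fixed 17 = 712
No other subset beats 449.

Open Alpha, Bravo and Delta; minimum total cost 449.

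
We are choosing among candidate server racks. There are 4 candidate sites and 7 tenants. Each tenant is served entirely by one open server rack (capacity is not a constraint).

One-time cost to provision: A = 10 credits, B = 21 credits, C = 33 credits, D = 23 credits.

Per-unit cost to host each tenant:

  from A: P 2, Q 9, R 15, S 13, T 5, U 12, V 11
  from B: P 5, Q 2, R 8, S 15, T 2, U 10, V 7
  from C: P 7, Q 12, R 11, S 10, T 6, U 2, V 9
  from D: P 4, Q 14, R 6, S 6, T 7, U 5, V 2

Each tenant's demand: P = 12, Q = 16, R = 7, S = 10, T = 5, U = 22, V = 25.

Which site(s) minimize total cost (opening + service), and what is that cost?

For any fixed open set, each tenant goes to its cheapest open site; total = fixed + service.
{A, B, C, D}: P→A 2·12=24, Q→B 2·16=32, R→D 6·7=42, S→D 6·10=60, T→B 2·5=10, U→C 2·22=44, V→D 2·25=50. Service 262; fixed 87; total 349.
{B, C, D}: service 286 + fixed 77 = 363
{A, B, D}: service 328 + fixed 54 = 382
{A}: P→A 2·12=24, Q→A 9·16=144, R→A 15·7=105, S→A 13·10=130, T→A 5·5=25, U→A 12·22=264, V→A 11·25=275. Service 967; fixed 10; total 977.
(All 15 nonempty subsets were checked; A, B, C and D is lowest.)

Open A, B, C and D; minimum total cost 349.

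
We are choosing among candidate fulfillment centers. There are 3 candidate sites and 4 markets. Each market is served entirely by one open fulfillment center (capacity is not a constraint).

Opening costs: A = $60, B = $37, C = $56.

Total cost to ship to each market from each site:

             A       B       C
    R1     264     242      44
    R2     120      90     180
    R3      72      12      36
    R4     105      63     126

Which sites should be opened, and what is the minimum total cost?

Open B and C; minimum total cost 302.

For any fixed open set, each market goes to its cheapest open site; total = fixed + service.
{B, C}: R1→C 44, R2→B 90, R3→B 12, R4→B 63. Service 209; fixed 93; total 302.
{A, B, C}: service 209 + fixed 153 = 362
{A, C}: service 305 + fixed 116 = 421
{B}: R1→B 242, R2→B 90, R3→B 12, R4→B 63. Service 407; fixed 37; total 444.
No other subset beats 302.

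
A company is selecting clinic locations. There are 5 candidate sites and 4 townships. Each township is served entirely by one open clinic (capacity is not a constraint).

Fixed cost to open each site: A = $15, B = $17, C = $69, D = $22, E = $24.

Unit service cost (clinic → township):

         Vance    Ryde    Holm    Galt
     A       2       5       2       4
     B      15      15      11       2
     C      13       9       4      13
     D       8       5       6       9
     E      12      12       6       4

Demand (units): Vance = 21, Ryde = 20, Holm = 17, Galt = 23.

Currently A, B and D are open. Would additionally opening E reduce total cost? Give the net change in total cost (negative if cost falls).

No — net change +24 (cost rises by 24).

Current service cost with {A, B, D}: 222.
Adding E: each township re-picks its cheapest; new service cost 222, saving 0.
Extra fixed cost: 24. Net change = 24 − 0 = 24.
(Totals: 276 → 300.)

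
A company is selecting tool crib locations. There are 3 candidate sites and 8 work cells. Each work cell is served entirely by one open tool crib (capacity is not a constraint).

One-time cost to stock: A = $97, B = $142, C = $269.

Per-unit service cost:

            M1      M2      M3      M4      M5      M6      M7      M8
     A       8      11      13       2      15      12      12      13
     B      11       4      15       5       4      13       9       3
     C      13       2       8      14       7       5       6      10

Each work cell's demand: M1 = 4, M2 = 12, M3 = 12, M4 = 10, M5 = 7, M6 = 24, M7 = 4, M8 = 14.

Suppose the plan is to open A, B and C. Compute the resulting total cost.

Total cost: 894

Each work cell is assigned to its cheapest site among the open ones.
{A, B, C}: M1→A 8·4=32, M2→C 2·12=24, M3→C 8·12=96, M4→A 2·10=20, M5→B 4·7=28, M6→C 5·24=120, M7→C 6·4=24, M8→B 3·14=42. Service 386; fixed 508; total 894.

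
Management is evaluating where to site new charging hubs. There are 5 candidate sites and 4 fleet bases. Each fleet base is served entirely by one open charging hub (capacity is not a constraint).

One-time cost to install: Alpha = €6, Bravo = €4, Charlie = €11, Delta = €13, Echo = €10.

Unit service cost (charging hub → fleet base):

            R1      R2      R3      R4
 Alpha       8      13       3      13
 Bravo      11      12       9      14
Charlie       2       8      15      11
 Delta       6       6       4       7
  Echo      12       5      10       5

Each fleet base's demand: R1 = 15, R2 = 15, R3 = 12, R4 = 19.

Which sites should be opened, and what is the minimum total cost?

Open Alpha, Charlie and Echo; minimum total cost 263.

For any fixed open set, each fleet base goes to its cheapest open site; total = fixed + service.
{Alpha, Charlie, Echo}: R1→Charlie 2·15=30, R2→Echo 5·15=75, R3→Alpha 3·12=36, R4→Echo 5·19=95. Service 236; fixed 27; total 263.
{Alpha, Bravo, Charlie, Echo}: service 236 + fixed 31 = 267
{Alpha, Charlie, Delta, Echo}: R1→Charlie 2·15=30, R2→Echo 5·15=75, R3→Alpha 3·12=36, R4→Echo 5·19=95. Service 236; fixed 40; total 276.
{Alpha, Bravo, Charlie, Delta, Echo}: service 236 + fixed 44 = 280
No other subset beats 263.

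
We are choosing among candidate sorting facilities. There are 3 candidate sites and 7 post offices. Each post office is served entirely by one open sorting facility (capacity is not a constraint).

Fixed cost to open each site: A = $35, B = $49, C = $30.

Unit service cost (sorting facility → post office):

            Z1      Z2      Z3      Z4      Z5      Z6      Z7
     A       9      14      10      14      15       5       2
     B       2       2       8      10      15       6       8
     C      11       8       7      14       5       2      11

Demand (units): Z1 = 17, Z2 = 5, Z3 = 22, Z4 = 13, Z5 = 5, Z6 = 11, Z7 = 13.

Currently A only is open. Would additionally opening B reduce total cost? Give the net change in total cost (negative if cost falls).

Yes — net change −226 (cost falls by 226).

Current service cost with {A}: 781.
Adding B: each post office re-picks its cheapest; new service cost 506, saving 275.
Extra fixed cost: 49. Net change = 49 − 275 = -226.
(Totals: 816 → 590.)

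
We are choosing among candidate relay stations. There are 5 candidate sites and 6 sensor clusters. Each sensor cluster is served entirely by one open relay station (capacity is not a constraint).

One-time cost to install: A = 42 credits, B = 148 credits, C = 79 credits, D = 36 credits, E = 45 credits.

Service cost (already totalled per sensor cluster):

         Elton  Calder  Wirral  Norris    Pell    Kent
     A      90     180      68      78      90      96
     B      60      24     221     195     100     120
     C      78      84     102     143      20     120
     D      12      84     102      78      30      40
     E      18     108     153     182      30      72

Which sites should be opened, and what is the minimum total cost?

Open D only; minimum total cost 382.

For any fixed open set, each sensor cluster goes to its cheapest open site; total = fixed + service.
{D}: Elton→D 12, Calder→D 84, Wirral→D 102, Norris→D 78, Pell→D 30, Kent→D 40. Service 346; fixed 36; total 382.
{A, D}: service 312 + fixed 78 = 390
{D, E}: service 346 + fixed 81 = 427
{A, B, C, D, E}: service 242 + fixed 350 = 592
No other subset beats 382.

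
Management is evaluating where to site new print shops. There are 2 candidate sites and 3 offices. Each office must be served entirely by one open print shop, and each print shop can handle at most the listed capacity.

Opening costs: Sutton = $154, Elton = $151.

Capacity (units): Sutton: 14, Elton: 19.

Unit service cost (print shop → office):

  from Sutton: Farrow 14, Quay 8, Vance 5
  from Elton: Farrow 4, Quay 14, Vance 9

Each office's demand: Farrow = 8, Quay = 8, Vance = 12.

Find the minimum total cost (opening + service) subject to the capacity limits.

Open {Sutton, Elton}: Farrow→Elton 4·8=32, Quay→Elton 14·8=112, Vance→Sutton 5·12=60.
Loads: Sutton carries 12/14, Elton carries 16/19. Service 204; fixed 305; total 509.

Minimum total cost: 509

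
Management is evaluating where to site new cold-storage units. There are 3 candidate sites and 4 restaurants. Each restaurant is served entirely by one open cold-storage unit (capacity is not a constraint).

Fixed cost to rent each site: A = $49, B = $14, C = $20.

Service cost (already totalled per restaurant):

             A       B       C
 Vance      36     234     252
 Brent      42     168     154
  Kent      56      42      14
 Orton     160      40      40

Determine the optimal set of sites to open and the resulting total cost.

For any fixed open set, each restaurant goes to its cheapest open site; total = fixed + service.
{A, C}: Vance→A 36, Brent→A 42, Kent→C 14, Orton→C 40. Service 132; fixed 69; total 201.
{A, B, C}: Vance→A 36, Brent→A 42, Kent→C 14, Orton→B 40. Service 132; fixed 83; total 215.
{A, B}: Vance→A 36, Brent→A 42, Kent→B 42, Orton→B 40. Service 160; fixed 63; total 223.
{B}: service 484 + fixed 14 = 498
(All 7 nonempty subsets were checked; A and C is lowest.)

Open A and C; minimum total cost 201.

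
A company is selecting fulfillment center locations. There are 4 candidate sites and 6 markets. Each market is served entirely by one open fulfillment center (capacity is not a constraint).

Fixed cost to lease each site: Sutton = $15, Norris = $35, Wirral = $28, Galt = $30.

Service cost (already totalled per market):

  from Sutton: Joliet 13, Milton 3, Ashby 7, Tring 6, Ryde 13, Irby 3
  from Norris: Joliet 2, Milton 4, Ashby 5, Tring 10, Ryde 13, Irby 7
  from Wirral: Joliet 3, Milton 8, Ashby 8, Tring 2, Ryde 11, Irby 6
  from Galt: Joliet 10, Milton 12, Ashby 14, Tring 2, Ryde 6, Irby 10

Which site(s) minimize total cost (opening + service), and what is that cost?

For any fixed open set, each market goes to its cheapest open site; total = fixed + service.
{Sutton}: Joliet→Sutton 13, Milton→Sutton 3, Ashby→Sutton 7, Tring→Sutton 6, Ryde→Sutton 13, Irby→Sutton 3. Service 45; fixed 15; total 60.
{Wirral}: service 38 + fixed 28 = 66
{Sutton, Wirral}: service 29 + fixed 43 = 72
{Sutton, Norris, Wirral, Galt}: Joliet→Norris 2, Milton→Sutton 3, Ashby→Norris 5, Tring→Wirral 2, Ryde→Galt 6, Irby→Sutton 3. Service 21; fixed 108; total 129.
No other subset beats 60.

Open Sutton only; minimum total cost 60.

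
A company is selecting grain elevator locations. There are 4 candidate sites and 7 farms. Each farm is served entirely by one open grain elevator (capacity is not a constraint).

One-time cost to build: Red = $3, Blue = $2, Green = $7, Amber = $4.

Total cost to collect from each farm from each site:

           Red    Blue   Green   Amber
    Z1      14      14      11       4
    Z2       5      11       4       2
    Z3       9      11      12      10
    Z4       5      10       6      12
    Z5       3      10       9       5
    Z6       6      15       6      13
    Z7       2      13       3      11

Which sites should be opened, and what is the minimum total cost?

Open Red and Amber; minimum total cost 38.

For any fixed open set, each farm goes to its cheapest open site; total = fixed + service.
{Red, Amber}: Z1→Amber 4, Z2→Amber 2, Z3→Red 9, Z4→Red 5, Z5→Red 3, Z6→Red 6, Z7→Red 2. Service 31; fixed 7; total 38.
{Red, Blue, Amber}: service 31 + fixed 9 = 40
{Red, Green, Amber}: service 31 + fixed 14 = 45
{Red, Blue, Green, Amber}: service 31 + fixed 16 = 47
No other subset beats 38.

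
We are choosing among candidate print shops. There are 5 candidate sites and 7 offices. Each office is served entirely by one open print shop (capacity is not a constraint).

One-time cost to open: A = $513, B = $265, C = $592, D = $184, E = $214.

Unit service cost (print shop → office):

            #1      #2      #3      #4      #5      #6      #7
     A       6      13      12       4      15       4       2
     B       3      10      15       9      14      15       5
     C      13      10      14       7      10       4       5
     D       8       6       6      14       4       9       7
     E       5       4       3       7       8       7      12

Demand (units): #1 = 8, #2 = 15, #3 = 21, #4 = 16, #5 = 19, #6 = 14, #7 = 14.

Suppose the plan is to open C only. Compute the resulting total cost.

Total cost: 1568

Each office is assigned to its cheapest site among the open ones.
{C}: #1→C 13·8=104, #2→C 10·15=150, #3→C 14·21=294, #4→C 7·16=112, #5→C 10·19=190, #6→C 4·14=56, #7→C 5·14=70. Service 976; fixed 592; total 1568.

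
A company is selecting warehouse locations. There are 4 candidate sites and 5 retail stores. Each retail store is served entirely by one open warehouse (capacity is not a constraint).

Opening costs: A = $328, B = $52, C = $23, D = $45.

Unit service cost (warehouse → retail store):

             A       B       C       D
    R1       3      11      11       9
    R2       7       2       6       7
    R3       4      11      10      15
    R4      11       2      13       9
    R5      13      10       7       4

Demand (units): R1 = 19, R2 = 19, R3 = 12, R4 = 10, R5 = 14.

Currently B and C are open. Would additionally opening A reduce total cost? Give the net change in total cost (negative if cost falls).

No — net change +104 (cost rises by 104).

Current service cost with {B, C}: 485.
Adding A: each retail store re-picks its cheapest; new service cost 261, saving 224.
Extra fixed cost: 328. Net change = 328 − 224 = 104.
(Totals: 560 → 664.)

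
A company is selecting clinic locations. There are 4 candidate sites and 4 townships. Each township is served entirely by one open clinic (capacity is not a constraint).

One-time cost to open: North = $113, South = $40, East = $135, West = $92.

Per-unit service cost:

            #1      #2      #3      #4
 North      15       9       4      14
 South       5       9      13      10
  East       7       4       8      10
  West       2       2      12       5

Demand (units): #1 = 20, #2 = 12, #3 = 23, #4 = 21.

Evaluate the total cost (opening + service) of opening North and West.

Each township is assigned to its cheapest site among the open ones.
{North, West}: #1→West 2·20=40, #2→West 2·12=24, #3→North 4·23=92, #4→West 5·21=105. Service 261; fixed 205; total 466.

Total cost: 466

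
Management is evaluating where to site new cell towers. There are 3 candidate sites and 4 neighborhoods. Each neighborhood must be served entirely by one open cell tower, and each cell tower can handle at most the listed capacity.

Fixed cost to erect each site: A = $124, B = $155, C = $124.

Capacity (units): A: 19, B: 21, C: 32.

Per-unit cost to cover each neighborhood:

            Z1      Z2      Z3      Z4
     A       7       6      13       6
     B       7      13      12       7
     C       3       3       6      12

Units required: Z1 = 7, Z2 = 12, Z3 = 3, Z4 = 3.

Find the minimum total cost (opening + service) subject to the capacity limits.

Open {C}: Z1→C 3·7=21, Z2→C 3·12=36, Z3→C 6·3=18, Z4→C 12·3=36.
Loads: C carries 25/32. Service 111; fixed 124; total 235.
Next best feasible plan costs 341.

Minimum total cost: 235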